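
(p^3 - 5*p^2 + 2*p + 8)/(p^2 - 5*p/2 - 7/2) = 2*(p^2 - 6*p + 8)/(2*p - 7)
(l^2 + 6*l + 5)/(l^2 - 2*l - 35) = (l + 1)/(l - 7)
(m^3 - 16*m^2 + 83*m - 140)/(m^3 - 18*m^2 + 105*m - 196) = (m - 5)/(m - 7)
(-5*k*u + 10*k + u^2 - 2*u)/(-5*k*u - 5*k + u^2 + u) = (u - 2)/(u + 1)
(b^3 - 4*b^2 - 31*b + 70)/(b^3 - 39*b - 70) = (b - 2)/(b + 2)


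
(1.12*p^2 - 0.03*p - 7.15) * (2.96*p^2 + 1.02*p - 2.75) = 3.3152*p^4 + 1.0536*p^3 - 24.2746*p^2 - 7.2105*p + 19.6625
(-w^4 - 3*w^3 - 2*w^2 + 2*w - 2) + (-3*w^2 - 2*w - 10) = -w^4 - 3*w^3 - 5*w^2 - 12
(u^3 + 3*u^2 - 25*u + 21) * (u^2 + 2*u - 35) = u^5 + 5*u^4 - 54*u^3 - 134*u^2 + 917*u - 735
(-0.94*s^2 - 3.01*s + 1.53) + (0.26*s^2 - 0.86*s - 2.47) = -0.68*s^2 - 3.87*s - 0.94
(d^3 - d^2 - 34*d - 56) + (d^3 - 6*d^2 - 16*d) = 2*d^3 - 7*d^2 - 50*d - 56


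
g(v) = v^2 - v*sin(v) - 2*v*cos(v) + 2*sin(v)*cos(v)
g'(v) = 2*v*sin(v) - v*cos(v) + 2*v - 2*sin(v)^2 - sin(v) + 2*cos(v)^2 - 2*cos(v)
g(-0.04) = 0.00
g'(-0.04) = -0.00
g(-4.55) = 23.40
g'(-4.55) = -21.37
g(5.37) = 25.55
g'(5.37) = -1.98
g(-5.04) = 34.03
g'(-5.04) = -21.18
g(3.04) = 14.78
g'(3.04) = 13.57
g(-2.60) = 1.85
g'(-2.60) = -1.58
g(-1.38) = 0.70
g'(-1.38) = -1.04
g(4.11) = 25.87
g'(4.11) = 5.02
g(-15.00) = 193.44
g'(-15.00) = -19.41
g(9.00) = 92.94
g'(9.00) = 36.35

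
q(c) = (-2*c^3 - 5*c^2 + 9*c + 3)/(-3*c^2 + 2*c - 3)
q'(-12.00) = 0.68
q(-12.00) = -5.73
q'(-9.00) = 0.68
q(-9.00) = -3.69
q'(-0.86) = -0.83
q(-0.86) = 1.03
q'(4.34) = 0.89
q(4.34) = 4.24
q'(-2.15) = 0.52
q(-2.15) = 0.93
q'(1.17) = 3.06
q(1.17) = -0.73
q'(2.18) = 1.75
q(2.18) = 1.70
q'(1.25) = 3.00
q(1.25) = -0.49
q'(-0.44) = -2.33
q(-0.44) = 0.39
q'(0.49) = -0.22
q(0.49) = -2.18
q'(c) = (6*c - 2)*(-2*c^3 - 5*c^2 + 9*c + 3)/(-3*c^2 + 2*c - 3)^2 + (-6*c^2 - 10*c + 9)/(-3*c^2 + 2*c - 3) = (6*c^4 - 8*c^3 + 35*c^2 + 48*c - 33)/(9*c^4 - 12*c^3 + 22*c^2 - 12*c + 9)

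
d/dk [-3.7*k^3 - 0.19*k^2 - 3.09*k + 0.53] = -11.1*k^2 - 0.38*k - 3.09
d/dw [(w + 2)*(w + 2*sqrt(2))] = 2*w + 2 + 2*sqrt(2)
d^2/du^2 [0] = 0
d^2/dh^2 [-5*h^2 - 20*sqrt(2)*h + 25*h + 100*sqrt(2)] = -10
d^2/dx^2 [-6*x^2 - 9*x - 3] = -12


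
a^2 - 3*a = a*(a - 3)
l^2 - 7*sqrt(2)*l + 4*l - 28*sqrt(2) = (l + 4)*(l - 7*sqrt(2))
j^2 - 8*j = j*(j - 8)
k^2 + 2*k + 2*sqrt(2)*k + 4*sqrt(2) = (k + 2)*(k + 2*sqrt(2))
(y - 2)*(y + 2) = y^2 - 4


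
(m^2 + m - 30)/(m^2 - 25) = (m + 6)/(m + 5)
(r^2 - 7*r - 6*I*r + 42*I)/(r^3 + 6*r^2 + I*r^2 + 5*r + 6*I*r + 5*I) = (r^2 - r*(7 + 6*I) + 42*I)/(r^3 + r^2*(6 + I) + r*(5 + 6*I) + 5*I)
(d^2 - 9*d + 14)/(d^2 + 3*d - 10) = (d - 7)/(d + 5)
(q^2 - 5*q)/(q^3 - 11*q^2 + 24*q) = (q - 5)/(q^2 - 11*q + 24)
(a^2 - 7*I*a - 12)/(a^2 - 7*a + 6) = (a^2 - 7*I*a - 12)/(a^2 - 7*a + 6)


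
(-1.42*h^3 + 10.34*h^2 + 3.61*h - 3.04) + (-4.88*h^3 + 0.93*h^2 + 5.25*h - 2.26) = -6.3*h^3 + 11.27*h^2 + 8.86*h - 5.3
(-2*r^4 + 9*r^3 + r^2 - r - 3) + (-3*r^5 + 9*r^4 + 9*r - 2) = -3*r^5 + 7*r^4 + 9*r^3 + r^2 + 8*r - 5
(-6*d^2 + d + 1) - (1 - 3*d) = -6*d^2 + 4*d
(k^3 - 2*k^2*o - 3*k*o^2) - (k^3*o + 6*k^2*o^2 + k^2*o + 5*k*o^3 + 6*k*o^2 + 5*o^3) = -k^3*o + k^3 - 6*k^2*o^2 - 3*k^2*o - 5*k*o^3 - 9*k*o^2 - 5*o^3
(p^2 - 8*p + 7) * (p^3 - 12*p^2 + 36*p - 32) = p^5 - 20*p^4 + 139*p^3 - 404*p^2 + 508*p - 224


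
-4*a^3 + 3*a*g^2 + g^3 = (-a + g)*(2*a + g)^2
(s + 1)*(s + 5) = s^2 + 6*s + 5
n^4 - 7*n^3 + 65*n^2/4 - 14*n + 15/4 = (n - 3)*(n - 5/2)*(n - 1)*(n - 1/2)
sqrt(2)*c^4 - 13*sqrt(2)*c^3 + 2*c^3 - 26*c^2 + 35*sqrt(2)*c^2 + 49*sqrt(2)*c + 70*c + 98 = (c - 7)^2*(c + sqrt(2))*(sqrt(2)*c + sqrt(2))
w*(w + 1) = w^2 + w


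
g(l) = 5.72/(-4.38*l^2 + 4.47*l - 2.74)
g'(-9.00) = -0.00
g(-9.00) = -0.01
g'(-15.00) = -0.00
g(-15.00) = -0.01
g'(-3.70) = -0.03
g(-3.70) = -0.07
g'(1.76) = 0.88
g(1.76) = -0.68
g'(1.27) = 2.23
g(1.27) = -1.39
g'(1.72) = 0.94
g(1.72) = -0.71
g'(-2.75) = -0.07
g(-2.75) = -0.12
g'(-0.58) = -1.18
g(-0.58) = -0.84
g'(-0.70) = -0.94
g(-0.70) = -0.71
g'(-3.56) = -0.04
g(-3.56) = -0.08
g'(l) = 5.72*(8.76*l - 4.47)/(-4.38*l^2 + 4.47*l - 2.74)^2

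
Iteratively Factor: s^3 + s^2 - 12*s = (s - 3)*(s^2 + 4*s) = s*(s - 3)*(s + 4)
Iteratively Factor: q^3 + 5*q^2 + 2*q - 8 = (q + 2)*(q^2 + 3*q - 4) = (q + 2)*(q + 4)*(q - 1)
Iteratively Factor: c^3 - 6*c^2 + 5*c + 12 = (c + 1)*(c^2 - 7*c + 12) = (c - 3)*(c + 1)*(c - 4)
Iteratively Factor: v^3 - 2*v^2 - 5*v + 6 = (v - 3)*(v^2 + v - 2) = (v - 3)*(v - 1)*(v + 2)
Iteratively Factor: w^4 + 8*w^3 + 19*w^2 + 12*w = (w + 3)*(w^3 + 5*w^2 + 4*w) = w*(w + 3)*(w^2 + 5*w + 4) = w*(w + 1)*(w + 3)*(w + 4)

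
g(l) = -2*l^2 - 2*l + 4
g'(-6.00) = 22.00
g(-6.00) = -56.00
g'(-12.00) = 46.00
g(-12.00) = -260.00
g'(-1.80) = 5.20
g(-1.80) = 1.12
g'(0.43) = -3.72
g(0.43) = 2.77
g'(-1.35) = 3.40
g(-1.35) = 3.06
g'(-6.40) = 23.60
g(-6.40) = -65.12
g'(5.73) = -24.92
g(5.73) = -73.13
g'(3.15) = -14.60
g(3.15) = -22.14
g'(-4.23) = 14.92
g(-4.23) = -23.33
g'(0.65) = -4.60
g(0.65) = 1.86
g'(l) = -4*l - 2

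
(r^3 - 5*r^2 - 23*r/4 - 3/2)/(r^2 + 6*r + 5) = (4*r^3 - 20*r^2 - 23*r - 6)/(4*(r^2 + 6*r + 5))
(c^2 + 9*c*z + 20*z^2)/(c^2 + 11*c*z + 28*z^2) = (c + 5*z)/(c + 7*z)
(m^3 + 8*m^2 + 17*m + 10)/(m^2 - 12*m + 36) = (m^3 + 8*m^2 + 17*m + 10)/(m^2 - 12*m + 36)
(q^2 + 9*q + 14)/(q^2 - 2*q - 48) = (q^2 + 9*q + 14)/(q^2 - 2*q - 48)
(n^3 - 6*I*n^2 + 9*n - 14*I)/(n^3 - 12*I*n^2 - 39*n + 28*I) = (n + 2*I)/(n - 4*I)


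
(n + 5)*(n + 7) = n^2 + 12*n + 35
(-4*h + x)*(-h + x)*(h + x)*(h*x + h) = 4*h^4*x + 4*h^4 - h^3*x^2 - h^3*x - 4*h^2*x^3 - 4*h^2*x^2 + h*x^4 + h*x^3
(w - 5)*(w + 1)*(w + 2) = w^3 - 2*w^2 - 13*w - 10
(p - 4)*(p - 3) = p^2 - 7*p + 12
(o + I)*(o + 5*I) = o^2 + 6*I*o - 5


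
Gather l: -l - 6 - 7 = -l - 13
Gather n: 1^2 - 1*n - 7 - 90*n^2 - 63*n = -90*n^2 - 64*n - 6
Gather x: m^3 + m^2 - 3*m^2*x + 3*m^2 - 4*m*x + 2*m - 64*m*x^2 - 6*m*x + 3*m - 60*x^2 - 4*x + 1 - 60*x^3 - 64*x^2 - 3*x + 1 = m^3 + 4*m^2 + 5*m - 60*x^3 + x^2*(-64*m - 124) + x*(-3*m^2 - 10*m - 7) + 2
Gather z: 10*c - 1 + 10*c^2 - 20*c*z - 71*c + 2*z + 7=10*c^2 - 61*c + z*(2 - 20*c) + 6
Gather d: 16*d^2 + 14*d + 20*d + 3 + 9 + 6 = 16*d^2 + 34*d + 18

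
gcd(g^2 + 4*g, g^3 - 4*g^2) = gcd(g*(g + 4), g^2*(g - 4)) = g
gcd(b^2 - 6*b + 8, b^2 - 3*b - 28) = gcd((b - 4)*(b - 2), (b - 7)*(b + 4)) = 1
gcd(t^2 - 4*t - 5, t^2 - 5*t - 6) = t + 1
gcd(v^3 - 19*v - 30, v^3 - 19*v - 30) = v^3 - 19*v - 30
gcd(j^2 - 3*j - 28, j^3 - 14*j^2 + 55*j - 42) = j - 7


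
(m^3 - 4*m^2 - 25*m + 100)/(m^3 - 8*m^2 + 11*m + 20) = (m + 5)/(m + 1)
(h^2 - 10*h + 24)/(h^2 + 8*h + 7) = (h^2 - 10*h + 24)/(h^2 + 8*h + 7)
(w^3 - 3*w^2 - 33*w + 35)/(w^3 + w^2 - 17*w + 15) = (w - 7)/(w - 3)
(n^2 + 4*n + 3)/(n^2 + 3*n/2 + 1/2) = 2*(n + 3)/(2*n + 1)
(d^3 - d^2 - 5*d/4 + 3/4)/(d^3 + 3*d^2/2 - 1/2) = (d - 3/2)/(d + 1)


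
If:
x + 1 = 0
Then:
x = -1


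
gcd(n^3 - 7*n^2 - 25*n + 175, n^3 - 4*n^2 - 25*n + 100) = n^2 - 25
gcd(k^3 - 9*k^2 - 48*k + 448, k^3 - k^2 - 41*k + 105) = k + 7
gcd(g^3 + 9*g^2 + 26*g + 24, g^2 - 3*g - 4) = 1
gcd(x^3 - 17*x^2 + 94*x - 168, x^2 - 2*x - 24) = x - 6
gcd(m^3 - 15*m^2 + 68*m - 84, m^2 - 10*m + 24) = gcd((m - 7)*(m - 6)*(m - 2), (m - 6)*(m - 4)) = m - 6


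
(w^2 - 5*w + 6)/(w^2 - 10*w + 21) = (w - 2)/(w - 7)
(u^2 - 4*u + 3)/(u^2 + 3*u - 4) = (u - 3)/(u + 4)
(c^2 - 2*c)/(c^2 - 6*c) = (c - 2)/(c - 6)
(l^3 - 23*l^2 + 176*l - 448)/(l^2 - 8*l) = l - 15 + 56/l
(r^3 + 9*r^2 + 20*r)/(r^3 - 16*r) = (r + 5)/(r - 4)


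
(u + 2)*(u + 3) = u^2 + 5*u + 6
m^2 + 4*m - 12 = (m - 2)*(m + 6)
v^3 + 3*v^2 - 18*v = v*(v - 3)*(v + 6)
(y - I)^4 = y^4 - 4*I*y^3 - 6*y^2 + 4*I*y + 1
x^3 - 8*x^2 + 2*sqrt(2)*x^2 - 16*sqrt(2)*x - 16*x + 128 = (x - 8)*(x - 2*sqrt(2))*(x + 4*sqrt(2))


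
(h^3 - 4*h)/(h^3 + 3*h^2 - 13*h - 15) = h*(h^2 - 4)/(h^3 + 3*h^2 - 13*h - 15)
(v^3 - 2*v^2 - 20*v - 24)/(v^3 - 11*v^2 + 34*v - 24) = (v^2 + 4*v + 4)/(v^2 - 5*v + 4)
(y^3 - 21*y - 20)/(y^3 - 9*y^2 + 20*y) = (y^2 + 5*y + 4)/(y*(y - 4))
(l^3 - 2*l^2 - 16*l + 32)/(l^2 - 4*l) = l + 2 - 8/l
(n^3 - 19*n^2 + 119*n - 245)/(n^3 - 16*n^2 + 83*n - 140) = (n - 7)/(n - 4)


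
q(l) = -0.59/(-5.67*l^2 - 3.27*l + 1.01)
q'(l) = -0.59*(11.34*l + 3.27)/(-5.67*l^2 - 3.27*l + 1.01)^2 = (-6.6906*l - 1.9293)/(5.67*l^2 + 3.27*l - 1.01)^2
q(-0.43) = -0.43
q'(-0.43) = 0.51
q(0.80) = 0.11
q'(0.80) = -0.27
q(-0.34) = -0.40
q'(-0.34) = 0.16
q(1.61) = 0.03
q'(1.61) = -0.04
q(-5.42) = 0.00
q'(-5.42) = 0.00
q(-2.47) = 0.02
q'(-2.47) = 0.02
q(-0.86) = 1.59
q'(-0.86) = 27.74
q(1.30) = 0.05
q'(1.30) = -0.06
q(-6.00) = 0.00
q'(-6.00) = 0.00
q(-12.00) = 0.00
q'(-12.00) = 0.00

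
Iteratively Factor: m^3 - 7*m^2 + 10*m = (m - 2)*(m^2 - 5*m) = m*(m - 2)*(m - 5)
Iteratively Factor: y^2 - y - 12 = (y - 4)*(y + 3)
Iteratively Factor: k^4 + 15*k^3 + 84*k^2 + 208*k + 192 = (k + 4)*(k^3 + 11*k^2 + 40*k + 48) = (k + 4)^2*(k^2 + 7*k + 12) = (k + 3)*(k + 4)^2*(k + 4)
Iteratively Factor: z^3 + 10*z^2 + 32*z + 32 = (z + 4)*(z^2 + 6*z + 8) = (z + 4)^2*(z + 2)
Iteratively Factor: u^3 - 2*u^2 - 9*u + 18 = (u - 3)*(u^2 + u - 6) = (u - 3)*(u + 3)*(u - 2)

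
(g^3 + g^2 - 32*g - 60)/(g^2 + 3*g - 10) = (g^2 - 4*g - 12)/(g - 2)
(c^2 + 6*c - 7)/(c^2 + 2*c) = (c^2 + 6*c - 7)/(c*(c + 2))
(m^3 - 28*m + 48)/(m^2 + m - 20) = (m^2 + 4*m - 12)/(m + 5)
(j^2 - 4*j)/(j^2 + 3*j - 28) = j/(j + 7)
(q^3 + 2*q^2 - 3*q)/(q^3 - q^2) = (q + 3)/q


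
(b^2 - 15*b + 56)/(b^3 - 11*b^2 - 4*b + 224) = 1/(b + 4)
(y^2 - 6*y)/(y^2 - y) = (y - 6)/(y - 1)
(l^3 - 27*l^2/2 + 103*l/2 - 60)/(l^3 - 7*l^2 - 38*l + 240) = (l^2 - 11*l/2 + 15/2)/(l^2 + l - 30)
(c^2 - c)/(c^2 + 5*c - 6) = c/(c + 6)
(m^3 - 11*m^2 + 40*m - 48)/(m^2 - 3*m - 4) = (m^2 - 7*m + 12)/(m + 1)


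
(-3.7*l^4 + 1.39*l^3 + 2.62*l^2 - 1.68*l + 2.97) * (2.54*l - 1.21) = -9.398*l^5 + 8.0076*l^4 + 4.9729*l^3 - 7.4374*l^2 + 9.5766*l - 3.5937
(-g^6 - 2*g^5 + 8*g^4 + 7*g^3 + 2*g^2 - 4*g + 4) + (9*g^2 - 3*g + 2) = -g^6 - 2*g^5 + 8*g^4 + 7*g^3 + 11*g^2 - 7*g + 6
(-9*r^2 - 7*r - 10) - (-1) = -9*r^2 - 7*r - 9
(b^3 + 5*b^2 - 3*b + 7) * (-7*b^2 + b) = -7*b^5 - 34*b^4 + 26*b^3 - 52*b^2 + 7*b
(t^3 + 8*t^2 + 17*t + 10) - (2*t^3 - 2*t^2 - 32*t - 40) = -t^3 + 10*t^2 + 49*t + 50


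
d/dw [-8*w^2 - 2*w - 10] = -16*w - 2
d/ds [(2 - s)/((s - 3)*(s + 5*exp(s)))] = ((s - 3)*(s - 2)*(5*exp(s) + 1) - (s - 3)*(s + 5*exp(s)) + (s - 2)*(s + 5*exp(s)))/((s - 3)^2*(s + 5*exp(s))^2)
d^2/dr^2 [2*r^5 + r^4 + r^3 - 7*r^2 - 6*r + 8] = 40*r^3 + 12*r^2 + 6*r - 14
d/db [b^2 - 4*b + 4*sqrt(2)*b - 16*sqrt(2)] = 2*b - 4 + 4*sqrt(2)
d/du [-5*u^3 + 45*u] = 45 - 15*u^2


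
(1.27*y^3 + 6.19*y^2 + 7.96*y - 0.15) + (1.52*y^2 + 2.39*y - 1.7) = 1.27*y^3 + 7.71*y^2 + 10.35*y - 1.85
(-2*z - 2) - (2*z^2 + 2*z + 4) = -2*z^2 - 4*z - 6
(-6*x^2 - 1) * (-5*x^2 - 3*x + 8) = 30*x^4 + 18*x^3 - 43*x^2 + 3*x - 8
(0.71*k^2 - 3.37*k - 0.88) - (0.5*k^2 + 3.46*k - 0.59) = 0.21*k^2 - 6.83*k - 0.29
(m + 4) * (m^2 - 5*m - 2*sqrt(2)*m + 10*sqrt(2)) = m^3 - 2*sqrt(2)*m^2 - m^2 - 20*m + 2*sqrt(2)*m + 40*sqrt(2)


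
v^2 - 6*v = v*(v - 6)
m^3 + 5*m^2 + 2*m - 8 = (m - 1)*(m + 2)*(m + 4)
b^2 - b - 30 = (b - 6)*(b + 5)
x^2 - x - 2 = (x - 2)*(x + 1)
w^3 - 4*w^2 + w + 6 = (w - 3)*(w - 2)*(w + 1)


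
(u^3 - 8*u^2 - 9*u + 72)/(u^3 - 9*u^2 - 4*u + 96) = (u - 3)/(u - 4)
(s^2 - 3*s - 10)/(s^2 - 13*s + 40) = (s + 2)/(s - 8)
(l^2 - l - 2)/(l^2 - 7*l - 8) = (l - 2)/(l - 8)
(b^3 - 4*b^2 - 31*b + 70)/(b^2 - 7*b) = b + 3 - 10/b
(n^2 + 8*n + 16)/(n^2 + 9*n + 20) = (n + 4)/(n + 5)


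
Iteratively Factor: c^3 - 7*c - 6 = (c + 2)*(c^2 - 2*c - 3) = (c - 3)*(c + 2)*(c + 1)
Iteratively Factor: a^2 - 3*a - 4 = (a + 1)*(a - 4)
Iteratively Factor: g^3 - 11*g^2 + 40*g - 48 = (g - 4)*(g^2 - 7*g + 12) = (g - 4)^2*(g - 3)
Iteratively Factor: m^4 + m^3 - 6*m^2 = (m)*(m^3 + m^2 - 6*m) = m*(m - 2)*(m^2 + 3*m) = m^2*(m - 2)*(m + 3)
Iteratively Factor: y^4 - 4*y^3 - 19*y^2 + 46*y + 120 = (y - 5)*(y^3 + y^2 - 14*y - 24) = (y - 5)*(y + 3)*(y^2 - 2*y - 8) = (y - 5)*(y - 4)*(y + 3)*(y + 2)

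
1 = 1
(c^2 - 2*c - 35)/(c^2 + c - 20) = (c - 7)/(c - 4)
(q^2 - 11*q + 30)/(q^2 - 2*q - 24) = (q - 5)/(q + 4)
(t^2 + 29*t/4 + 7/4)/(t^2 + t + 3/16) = 4*(t + 7)/(4*t + 3)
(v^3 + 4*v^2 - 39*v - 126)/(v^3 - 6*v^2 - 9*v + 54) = (v + 7)/(v - 3)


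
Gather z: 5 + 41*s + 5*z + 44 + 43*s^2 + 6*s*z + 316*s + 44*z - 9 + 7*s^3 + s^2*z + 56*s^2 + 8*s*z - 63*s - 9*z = 7*s^3 + 99*s^2 + 294*s + z*(s^2 + 14*s + 40) + 40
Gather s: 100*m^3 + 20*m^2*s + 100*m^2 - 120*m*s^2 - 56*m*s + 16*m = 100*m^3 + 100*m^2 - 120*m*s^2 + 16*m + s*(20*m^2 - 56*m)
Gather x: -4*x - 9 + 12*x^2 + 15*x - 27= 12*x^2 + 11*x - 36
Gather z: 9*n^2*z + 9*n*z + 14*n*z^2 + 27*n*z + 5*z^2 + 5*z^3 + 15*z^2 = 5*z^3 + z^2*(14*n + 20) + z*(9*n^2 + 36*n)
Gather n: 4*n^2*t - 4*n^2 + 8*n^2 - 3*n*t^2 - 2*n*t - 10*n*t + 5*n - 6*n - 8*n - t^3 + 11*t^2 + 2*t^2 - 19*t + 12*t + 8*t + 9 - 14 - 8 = n^2*(4*t + 4) + n*(-3*t^2 - 12*t - 9) - t^3 + 13*t^2 + t - 13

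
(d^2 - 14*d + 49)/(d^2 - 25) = (d^2 - 14*d + 49)/(d^2 - 25)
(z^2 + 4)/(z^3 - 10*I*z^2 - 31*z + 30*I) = (z + 2*I)/(z^2 - 8*I*z - 15)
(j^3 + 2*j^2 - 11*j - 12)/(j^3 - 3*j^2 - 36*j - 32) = (j - 3)/(j - 8)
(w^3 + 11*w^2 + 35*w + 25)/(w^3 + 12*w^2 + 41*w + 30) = (w + 5)/(w + 6)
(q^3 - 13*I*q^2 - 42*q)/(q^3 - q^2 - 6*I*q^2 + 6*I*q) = (q - 7*I)/(q - 1)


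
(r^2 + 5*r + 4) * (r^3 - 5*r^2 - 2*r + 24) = r^5 - 23*r^3 - 6*r^2 + 112*r + 96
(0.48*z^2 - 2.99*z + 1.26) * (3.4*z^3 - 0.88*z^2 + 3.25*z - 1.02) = 1.632*z^5 - 10.5884*z^4 + 8.4752*z^3 - 11.3159*z^2 + 7.1448*z - 1.2852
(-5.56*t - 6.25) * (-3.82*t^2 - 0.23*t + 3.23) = 21.2392*t^3 + 25.1538*t^2 - 16.5213*t - 20.1875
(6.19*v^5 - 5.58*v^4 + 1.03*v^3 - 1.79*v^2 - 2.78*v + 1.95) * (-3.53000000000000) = -21.8507*v^5 + 19.6974*v^4 - 3.6359*v^3 + 6.3187*v^2 + 9.8134*v - 6.8835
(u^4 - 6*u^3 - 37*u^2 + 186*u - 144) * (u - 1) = u^5 - 7*u^4 - 31*u^3 + 223*u^2 - 330*u + 144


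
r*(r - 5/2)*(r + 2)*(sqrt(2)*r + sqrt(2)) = sqrt(2)*r^4 + sqrt(2)*r^3/2 - 11*sqrt(2)*r^2/2 - 5*sqrt(2)*r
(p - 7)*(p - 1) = p^2 - 8*p + 7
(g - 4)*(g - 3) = g^2 - 7*g + 12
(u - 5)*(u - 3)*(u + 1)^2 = u^4 - 6*u^3 + 22*u + 15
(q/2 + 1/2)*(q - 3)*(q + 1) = q^3/2 - q^2/2 - 5*q/2 - 3/2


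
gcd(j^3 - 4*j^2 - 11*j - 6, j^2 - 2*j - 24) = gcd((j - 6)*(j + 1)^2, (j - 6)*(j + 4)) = j - 6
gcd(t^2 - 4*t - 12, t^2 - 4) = t + 2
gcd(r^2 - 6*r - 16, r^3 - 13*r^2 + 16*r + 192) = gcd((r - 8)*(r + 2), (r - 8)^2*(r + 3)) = r - 8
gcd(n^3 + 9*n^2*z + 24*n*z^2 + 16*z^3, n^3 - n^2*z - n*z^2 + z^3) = n + z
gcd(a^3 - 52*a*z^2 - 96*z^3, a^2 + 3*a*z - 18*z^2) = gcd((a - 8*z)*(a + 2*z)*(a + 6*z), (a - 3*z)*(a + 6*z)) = a + 6*z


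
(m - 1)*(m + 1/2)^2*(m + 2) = m^4 + 2*m^3 - 3*m^2/4 - 7*m/4 - 1/2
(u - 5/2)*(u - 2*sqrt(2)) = u^2 - 2*sqrt(2)*u - 5*u/2 + 5*sqrt(2)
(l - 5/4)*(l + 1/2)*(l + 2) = l^3 + 5*l^2/4 - 17*l/8 - 5/4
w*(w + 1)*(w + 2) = w^3 + 3*w^2 + 2*w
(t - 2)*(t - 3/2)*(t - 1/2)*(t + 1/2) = t^4 - 7*t^3/2 + 11*t^2/4 + 7*t/8 - 3/4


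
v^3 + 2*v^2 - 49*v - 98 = (v - 7)*(v + 2)*(v + 7)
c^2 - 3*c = c*(c - 3)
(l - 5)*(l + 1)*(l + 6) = l^3 + 2*l^2 - 29*l - 30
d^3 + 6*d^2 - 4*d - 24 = (d - 2)*(d + 2)*(d + 6)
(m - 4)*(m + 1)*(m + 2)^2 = m^4 + m^3 - 12*m^2 - 28*m - 16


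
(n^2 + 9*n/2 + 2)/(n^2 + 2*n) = (n^2 + 9*n/2 + 2)/(n*(n + 2))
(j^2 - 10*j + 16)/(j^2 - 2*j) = (j - 8)/j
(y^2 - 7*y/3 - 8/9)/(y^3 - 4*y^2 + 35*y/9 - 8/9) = (3*y + 1)/(3*y^2 - 4*y + 1)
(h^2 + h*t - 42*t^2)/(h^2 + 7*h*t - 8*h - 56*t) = (h - 6*t)/(h - 8)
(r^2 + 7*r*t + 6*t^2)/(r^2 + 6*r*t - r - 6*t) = (r + t)/(r - 1)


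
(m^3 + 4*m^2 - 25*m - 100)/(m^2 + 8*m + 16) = (m^2 - 25)/(m + 4)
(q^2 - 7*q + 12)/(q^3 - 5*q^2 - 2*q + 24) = 1/(q + 2)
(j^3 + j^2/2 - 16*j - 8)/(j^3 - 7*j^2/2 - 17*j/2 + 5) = (2*j^3 + j^2 - 32*j - 16)/(2*j^3 - 7*j^2 - 17*j + 10)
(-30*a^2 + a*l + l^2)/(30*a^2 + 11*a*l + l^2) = (-5*a + l)/(5*a + l)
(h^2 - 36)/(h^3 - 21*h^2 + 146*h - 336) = (h + 6)/(h^2 - 15*h + 56)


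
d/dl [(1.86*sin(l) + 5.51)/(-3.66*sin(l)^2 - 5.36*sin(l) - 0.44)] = (6.8076*sin(l)^2 + 40.3332*sin(l) + 28.7152)*cos(l)/(13.3956*sin(l)^4 + 39.2352*sin(l)^3 + 31.9504*sin(l)^2 + 4.7168*sin(l) + 0.1936)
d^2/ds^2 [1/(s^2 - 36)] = 6*(s^2 + 12)/(s^2 - 36)^3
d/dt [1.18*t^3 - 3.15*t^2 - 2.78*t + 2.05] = 3.54*t^2 - 6.3*t - 2.78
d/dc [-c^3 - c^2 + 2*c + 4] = -3*c^2 - 2*c + 2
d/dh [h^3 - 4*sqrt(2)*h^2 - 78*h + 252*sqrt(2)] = 3*h^2 - 8*sqrt(2)*h - 78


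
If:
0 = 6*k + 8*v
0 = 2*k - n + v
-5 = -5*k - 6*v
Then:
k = 10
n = 25/2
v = -15/2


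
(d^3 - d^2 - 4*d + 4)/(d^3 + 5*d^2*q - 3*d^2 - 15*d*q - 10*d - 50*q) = (d^2 - 3*d + 2)/(d^2 + 5*d*q - 5*d - 25*q)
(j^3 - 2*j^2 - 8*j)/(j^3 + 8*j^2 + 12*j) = (j - 4)/(j + 6)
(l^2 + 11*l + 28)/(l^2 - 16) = (l + 7)/(l - 4)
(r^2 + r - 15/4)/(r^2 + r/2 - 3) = (r + 5/2)/(r + 2)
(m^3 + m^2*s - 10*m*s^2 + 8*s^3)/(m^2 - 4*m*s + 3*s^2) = (-m^2 - 2*m*s + 8*s^2)/(-m + 3*s)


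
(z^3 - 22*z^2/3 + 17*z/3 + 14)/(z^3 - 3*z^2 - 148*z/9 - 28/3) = 3*(3*z^2 - 4*z - 7)/(9*z^2 + 27*z + 14)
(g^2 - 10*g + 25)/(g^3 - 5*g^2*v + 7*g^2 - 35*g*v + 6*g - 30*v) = (g^2 - 10*g + 25)/(g^3 - 5*g^2*v + 7*g^2 - 35*g*v + 6*g - 30*v)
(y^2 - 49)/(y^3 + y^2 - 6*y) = (y^2 - 49)/(y*(y^2 + y - 6))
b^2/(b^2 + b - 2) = b^2/(b^2 + b - 2)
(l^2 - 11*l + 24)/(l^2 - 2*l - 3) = (l - 8)/(l + 1)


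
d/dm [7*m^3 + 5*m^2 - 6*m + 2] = 21*m^2 + 10*m - 6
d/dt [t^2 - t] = 2*t - 1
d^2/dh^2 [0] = 0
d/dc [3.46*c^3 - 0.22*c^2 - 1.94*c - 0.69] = 10.38*c^2 - 0.44*c - 1.94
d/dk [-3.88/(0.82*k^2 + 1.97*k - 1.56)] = (6.3632*k + 7.6436)/(0.82*k^2 + 1.97*k - 1.56)^2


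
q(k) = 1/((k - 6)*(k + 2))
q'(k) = -1/((k - 6)*(k + 2)^2) - 1/((k - 6)^2*(k + 2))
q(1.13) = -0.07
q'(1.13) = 0.01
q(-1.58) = -0.31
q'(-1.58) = 0.71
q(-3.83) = 0.06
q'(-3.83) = 0.04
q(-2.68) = 0.17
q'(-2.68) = 0.27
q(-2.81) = 0.14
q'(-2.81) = 0.19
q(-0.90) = -0.13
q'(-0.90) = 0.10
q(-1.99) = -12.52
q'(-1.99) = 1250.00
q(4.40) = -0.10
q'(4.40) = -0.05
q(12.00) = 0.01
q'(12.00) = 0.00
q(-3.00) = 0.11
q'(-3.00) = 0.12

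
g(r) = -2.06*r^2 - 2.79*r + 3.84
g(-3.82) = -15.56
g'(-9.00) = 34.29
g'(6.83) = -30.93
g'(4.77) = -22.44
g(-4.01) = -18.10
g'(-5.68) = 20.61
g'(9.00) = -39.87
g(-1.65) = 2.84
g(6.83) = -111.31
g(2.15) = -11.68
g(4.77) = -56.34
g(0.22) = 3.13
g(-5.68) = -46.77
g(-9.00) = -137.91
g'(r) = -4.12*r - 2.79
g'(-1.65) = 4.01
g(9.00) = -188.13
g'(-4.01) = 13.73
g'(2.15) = -11.65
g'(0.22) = -3.70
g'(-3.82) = 12.95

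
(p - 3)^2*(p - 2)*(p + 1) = p^4 - 7*p^3 + 13*p^2 + 3*p - 18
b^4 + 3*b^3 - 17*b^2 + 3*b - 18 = (b - 3)*(b + 6)*(b - I)*(b + I)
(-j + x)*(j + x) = -j^2 + x^2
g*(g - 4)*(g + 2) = g^3 - 2*g^2 - 8*g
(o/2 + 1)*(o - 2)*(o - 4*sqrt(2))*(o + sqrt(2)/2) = o^4/2 - 7*sqrt(2)*o^3/4 - 4*o^2 + 7*sqrt(2)*o + 8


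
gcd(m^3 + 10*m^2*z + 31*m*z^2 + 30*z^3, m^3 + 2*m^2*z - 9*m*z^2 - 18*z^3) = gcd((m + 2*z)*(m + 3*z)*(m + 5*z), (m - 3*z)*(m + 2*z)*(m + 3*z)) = m^2 + 5*m*z + 6*z^2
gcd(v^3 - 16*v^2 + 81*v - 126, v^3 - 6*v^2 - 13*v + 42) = v - 7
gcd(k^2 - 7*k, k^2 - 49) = k - 7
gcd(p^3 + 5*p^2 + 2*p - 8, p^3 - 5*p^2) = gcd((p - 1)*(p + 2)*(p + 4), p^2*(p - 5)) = 1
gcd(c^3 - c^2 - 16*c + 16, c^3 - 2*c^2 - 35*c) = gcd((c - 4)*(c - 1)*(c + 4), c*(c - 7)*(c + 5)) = 1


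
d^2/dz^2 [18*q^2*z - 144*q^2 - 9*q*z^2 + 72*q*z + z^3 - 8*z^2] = -18*q + 6*z - 16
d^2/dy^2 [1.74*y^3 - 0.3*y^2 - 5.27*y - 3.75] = 10.44*y - 0.6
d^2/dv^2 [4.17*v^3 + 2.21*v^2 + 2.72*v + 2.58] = 25.02*v + 4.42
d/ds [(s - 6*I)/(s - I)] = 5*I/(s - I)^2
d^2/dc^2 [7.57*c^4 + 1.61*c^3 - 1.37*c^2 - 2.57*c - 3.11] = 90.84*c^2 + 9.66*c - 2.74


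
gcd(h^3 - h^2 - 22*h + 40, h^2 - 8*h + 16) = h - 4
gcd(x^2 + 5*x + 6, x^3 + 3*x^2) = x + 3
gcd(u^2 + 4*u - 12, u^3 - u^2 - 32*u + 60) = u^2 + 4*u - 12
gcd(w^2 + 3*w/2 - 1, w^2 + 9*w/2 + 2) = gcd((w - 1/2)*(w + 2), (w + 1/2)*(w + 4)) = 1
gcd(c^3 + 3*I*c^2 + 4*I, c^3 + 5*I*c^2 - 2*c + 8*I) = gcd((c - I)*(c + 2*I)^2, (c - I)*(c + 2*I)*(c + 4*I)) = c^2 + I*c + 2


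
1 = 1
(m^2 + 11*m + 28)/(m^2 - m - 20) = (m + 7)/(m - 5)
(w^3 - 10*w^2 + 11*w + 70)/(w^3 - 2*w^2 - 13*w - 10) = (w - 7)/(w + 1)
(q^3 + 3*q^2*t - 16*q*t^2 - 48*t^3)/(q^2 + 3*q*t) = q - 16*t^2/q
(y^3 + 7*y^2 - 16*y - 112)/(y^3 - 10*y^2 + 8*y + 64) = (y^2 + 11*y + 28)/(y^2 - 6*y - 16)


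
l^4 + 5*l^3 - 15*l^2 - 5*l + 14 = (l - 2)*(l - 1)*(l + 1)*(l + 7)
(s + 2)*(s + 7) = s^2 + 9*s + 14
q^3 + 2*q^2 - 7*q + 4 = (q - 1)^2*(q + 4)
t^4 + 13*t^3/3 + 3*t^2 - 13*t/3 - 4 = (t - 1)*(t + 1)*(t + 4/3)*(t + 3)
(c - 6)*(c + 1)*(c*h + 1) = c^3*h - 5*c^2*h + c^2 - 6*c*h - 5*c - 6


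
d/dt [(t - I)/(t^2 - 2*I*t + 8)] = (t^2 - 2*I*t - 2*(t - I)^2 + 8)/(t^2 - 2*I*t + 8)^2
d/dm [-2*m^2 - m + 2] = -4*m - 1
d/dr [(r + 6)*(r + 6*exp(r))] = r + (r + 6)*(6*exp(r) + 1) + 6*exp(r)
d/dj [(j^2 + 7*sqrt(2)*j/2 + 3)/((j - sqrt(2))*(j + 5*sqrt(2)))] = (sqrt(2)*j^2 - 52*j - 94*sqrt(2))/(2*(j^4 + 8*sqrt(2)*j^3 + 12*j^2 - 80*sqrt(2)*j + 100))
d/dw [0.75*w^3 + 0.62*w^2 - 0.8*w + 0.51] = 2.25*w^2 + 1.24*w - 0.8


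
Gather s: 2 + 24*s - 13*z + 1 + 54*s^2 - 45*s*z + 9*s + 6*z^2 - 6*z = 54*s^2 + s*(33 - 45*z) + 6*z^2 - 19*z + 3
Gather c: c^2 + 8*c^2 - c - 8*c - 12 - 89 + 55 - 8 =9*c^2 - 9*c - 54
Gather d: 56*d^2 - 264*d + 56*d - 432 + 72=56*d^2 - 208*d - 360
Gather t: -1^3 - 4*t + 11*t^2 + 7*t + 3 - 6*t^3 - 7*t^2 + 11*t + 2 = -6*t^3 + 4*t^2 + 14*t + 4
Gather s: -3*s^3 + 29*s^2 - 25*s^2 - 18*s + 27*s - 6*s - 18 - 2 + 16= -3*s^3 + 4*s^2 + 3*s - 4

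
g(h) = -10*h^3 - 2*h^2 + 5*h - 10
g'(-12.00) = -4267.00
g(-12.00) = 16922.00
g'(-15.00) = -6685.00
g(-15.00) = 33215.00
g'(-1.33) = -42.75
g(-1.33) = 3.34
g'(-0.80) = -11.00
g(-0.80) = -10.16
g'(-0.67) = -5.79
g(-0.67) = -11.24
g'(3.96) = -481.29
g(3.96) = -642.55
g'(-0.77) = -9.71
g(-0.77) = -10.47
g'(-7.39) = -1603.80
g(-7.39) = 3879.66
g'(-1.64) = -69.13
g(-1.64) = 20.53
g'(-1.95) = -101.28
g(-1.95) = 46.79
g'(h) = -30*h^2 - 4*h + 5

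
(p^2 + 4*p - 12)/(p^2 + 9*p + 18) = (p - 2)/(p + 3)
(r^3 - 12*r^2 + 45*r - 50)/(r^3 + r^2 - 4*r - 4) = (r^2 - 10*r + 25)/(r^2 + 3*r + 2)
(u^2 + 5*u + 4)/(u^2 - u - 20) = (u + 1)/(u - 5)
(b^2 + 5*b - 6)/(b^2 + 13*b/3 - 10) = 3*(b - 1)/(3*b - 5)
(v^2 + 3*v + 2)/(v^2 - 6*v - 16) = (v + 1)/(v - 8)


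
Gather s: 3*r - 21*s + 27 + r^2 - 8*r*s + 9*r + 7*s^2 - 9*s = r^2 + 12*r + 7*s^2 + s*(-8*r - 30) + 27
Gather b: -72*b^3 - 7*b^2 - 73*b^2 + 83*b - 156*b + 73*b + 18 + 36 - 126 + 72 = -72*b^3 - 80*b^2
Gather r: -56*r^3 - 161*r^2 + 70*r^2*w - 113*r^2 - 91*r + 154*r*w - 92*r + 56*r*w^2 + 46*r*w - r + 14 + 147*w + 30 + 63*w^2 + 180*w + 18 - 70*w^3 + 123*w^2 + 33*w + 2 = -56*r^3 + r^2*(70*w - 274) + r*(56*w^2 + 200*w - 184) - 70*w^3 + 186*w^2 + 360*w + 64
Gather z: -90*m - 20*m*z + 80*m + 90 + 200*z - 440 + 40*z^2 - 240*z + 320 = -10*m + 40*z^2 + z*(-20*m - 40) - 30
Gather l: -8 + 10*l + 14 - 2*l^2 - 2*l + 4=-2*l^2 + 8*l + 10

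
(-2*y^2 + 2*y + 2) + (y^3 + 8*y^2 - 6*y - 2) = y^3 + 6*y^2 - 4*y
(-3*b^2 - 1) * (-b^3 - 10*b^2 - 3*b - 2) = 3*b^5 + 30*b^4 + 10*b^3 + 16*b^2 + 3*b + 2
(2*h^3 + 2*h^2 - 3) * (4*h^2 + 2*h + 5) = 8*h^5 + 12*h^4 + 14*h^3 - 2*h^2 - 6*h - 15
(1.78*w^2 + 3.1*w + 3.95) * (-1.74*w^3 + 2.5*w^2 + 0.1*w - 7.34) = -3.0972*w^5 - 0.944*w^4 + 1.055*w^3 - 2.8802*w^2 - 22.359*w - 28.993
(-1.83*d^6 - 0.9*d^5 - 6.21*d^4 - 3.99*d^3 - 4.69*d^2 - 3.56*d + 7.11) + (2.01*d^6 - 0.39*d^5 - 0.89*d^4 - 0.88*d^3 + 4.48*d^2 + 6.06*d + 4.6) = 0.18*d^6 - 1.29*d^5 - 7.1*d^4 - 4.87*d^3 - 0.21*d^2 + 2.5*d + 11.71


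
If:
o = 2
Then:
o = 2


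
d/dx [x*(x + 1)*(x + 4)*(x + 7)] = 4*x^3 + 36*x^2 + 78*x + 28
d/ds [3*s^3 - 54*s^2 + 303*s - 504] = 9*s^2 - 108*s + 303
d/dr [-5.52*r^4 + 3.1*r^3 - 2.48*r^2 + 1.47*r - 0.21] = -22.08*r^3 + 9.3*r^2 - 4.96*r + 1.47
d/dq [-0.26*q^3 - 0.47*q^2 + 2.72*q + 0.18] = -0.78*q^2 - 0.94*q + 2.72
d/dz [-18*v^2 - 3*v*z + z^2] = -3*v + 2*z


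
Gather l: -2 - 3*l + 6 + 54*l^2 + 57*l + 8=54*l^2 + 54*l + 12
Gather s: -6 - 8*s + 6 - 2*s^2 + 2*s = -2*s^2 - 6*s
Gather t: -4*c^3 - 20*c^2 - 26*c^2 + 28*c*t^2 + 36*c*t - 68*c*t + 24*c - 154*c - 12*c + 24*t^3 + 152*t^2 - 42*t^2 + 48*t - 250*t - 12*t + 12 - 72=-4*c^3 - 46*c^2 - 142*c + 24*t^3 + t^2*(28*c + 110) + t*(-32*c - 214) - 60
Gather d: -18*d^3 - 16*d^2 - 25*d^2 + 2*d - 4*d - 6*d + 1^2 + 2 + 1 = -18*d^3 - 41*d^2 - 8*d + 4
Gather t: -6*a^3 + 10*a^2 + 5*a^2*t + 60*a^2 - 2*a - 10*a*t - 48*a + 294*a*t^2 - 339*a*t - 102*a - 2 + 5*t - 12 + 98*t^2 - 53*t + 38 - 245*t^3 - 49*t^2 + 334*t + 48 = -6*a^3 + 70*a^2 - 152*a - 245*t^3 + t^2*(294*a + 49) + t*(5*a^2 - 349*a + 286) + 72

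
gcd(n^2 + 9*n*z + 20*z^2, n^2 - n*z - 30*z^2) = n + 5*z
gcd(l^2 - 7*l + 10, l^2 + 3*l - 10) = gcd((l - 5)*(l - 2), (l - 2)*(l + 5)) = l - 2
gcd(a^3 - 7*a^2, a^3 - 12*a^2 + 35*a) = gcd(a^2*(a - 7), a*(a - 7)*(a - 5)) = a^2 - 7*a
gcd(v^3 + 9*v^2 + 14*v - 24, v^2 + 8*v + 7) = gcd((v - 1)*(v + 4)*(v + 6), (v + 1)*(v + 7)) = 1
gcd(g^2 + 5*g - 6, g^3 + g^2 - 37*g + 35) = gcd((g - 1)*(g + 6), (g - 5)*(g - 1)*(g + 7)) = g - 1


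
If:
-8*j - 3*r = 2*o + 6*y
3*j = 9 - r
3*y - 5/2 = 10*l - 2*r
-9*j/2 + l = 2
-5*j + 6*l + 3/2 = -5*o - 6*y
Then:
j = -135/257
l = -187/514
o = 4383/514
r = 2718/257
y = -3819/514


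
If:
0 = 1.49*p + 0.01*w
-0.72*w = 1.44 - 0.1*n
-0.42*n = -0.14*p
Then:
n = 0.00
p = 0.01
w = -2.00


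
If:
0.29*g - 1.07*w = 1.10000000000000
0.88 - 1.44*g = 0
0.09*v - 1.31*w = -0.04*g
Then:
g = 0.61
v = -12.82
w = -0.86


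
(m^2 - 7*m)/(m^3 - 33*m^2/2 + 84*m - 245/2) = 2*m/(2*m^2 - 19*m + 35)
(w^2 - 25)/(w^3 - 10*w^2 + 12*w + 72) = (w^2 - 25)/(w^3 - 10*w^2 + 12*w + 72)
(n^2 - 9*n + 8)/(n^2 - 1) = (n - 8)/(n + 1)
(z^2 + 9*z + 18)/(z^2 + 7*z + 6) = (z + 3)/(z + 1)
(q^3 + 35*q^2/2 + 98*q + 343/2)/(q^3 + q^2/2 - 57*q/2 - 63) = (q^2 + 14*q + 49)/(q^2 - 3*q - 18)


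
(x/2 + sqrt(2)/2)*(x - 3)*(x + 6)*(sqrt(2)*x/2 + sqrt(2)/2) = sqrt(2)*x^4/4 + x^3/2 + sqrt(2)*x^3 - 15*sqrt(2)*x^2/4 + 2*x^2 - 15*x/2 - 9*sqrt(2)*x/2 - 9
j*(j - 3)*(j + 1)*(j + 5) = j^4 + 3*j^3 - 13*j^2 - 15*j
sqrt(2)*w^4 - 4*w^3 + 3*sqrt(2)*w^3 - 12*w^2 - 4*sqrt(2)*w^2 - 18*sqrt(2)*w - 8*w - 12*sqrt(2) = (w + 2)*(w - 3*sqrt(2))*(w + sqrt(2))*(sqrt(2)*w + sqrt(2))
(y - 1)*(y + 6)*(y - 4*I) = y^3 + 5*y^2 - 4*I*y^2 - 6*y - 20*I*y + 24*I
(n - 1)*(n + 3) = n^2 + 2*n - 3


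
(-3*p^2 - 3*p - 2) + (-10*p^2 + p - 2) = -13*p^2 - 2*p - 4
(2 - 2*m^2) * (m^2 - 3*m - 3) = -2*m^4 + 6*m^3 + 8*m^2 - 6*m - 6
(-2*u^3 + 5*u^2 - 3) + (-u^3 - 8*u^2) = -3*u^3 - 3*u^2 - 3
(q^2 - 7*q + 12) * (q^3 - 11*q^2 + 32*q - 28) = q^5 - 18*q^4 + 121*q^3 - 384*q^2 + 580*q - 336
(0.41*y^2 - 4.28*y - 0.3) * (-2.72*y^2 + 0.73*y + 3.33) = -1.1152*y^4 + 11.9409*y^3 - 0.9431*y^2 - 14.4714*y - 0.999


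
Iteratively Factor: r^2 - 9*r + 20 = (r - 4)*(r - 5)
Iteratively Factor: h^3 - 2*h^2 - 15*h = (h - 5)*(h^2 + 3*h) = (h - 5)*(h + 3)*(h)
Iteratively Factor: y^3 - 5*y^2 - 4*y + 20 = (y - 5)*(y^2 - 4) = (y - 5)*(y - 2)*(y + 2)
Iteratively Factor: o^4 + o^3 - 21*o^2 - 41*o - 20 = (o + 1)*(o^3 - 21*o - 20) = (o + 1)^2*(o^2 - o - 20) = (o - 5)*(o + 1)^2*(o + 4)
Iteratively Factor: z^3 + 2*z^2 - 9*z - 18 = (z + 3)*(z^2 - z - 6) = (z - 3)*(z + 3)*(z + 2)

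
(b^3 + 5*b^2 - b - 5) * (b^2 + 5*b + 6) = b^5 + 10*b^4 + 30*b^3 + 20*b^2 - 31*b - 30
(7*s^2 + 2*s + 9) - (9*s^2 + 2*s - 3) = 12 - 2*s^2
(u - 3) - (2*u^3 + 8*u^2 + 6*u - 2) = -2*u^3 - 8*u^2 - 5*u - 1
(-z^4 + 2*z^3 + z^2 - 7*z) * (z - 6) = -z^5 + 8*z^4 - 11*z^3 - 13*z^2 + 42*z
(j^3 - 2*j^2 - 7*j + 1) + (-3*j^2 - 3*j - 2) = j^3 - 5*j^2 - 10*j - 1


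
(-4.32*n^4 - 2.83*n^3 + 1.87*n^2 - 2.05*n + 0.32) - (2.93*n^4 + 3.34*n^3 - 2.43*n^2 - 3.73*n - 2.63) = -7.25*n^4 - 6.17*n^3 + 4.3*n^2 + 1.68*n + 2.95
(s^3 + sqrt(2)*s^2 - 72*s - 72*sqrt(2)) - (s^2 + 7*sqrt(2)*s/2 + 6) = s^3 - s^2 + sqrt(2)*s^2 - 72*s - 7*sqrt(2)*s/2 - 72*sqrt(2) - 6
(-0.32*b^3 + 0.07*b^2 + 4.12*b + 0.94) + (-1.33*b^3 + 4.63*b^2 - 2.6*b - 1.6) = -1.65*b^3 + 4.7*b^2 + 1.52*b - 0.66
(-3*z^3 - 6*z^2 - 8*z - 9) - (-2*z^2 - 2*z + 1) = -3*z^3 - 4*z^2 - 6*z - 10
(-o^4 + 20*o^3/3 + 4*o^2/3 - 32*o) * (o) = -o^5 + 20*o^4/3 + 4*o^3/3 - 32*o^2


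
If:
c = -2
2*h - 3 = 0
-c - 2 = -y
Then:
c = -2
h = 3/2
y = 0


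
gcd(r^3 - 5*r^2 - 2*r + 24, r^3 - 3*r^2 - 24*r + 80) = r - 4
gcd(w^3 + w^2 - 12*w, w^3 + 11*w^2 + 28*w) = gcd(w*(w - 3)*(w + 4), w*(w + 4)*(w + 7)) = w^2 + 4*w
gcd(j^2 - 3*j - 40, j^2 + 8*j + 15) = j + 5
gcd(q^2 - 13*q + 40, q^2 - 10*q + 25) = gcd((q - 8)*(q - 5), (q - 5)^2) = q - 5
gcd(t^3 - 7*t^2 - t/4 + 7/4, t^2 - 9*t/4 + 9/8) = 1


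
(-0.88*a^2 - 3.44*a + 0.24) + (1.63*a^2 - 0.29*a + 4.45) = 0.75*a^2 - 3.73*a + 4.69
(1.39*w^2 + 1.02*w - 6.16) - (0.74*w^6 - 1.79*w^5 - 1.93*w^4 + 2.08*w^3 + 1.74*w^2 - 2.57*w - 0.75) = -0.74*w^6 + 1.79*w^5 + 1.93*w^4 - 2.08*w^3 - 0.35*w^2 + 3.59*w - 5.41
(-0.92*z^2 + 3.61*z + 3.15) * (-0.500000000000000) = 0.46*z^2 - 1.805*z - 1.575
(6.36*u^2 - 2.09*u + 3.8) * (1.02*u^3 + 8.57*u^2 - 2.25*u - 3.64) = 6.4872*u^5 + 52.3734*u^4 - 28.3453*u^3 + 14.1181*u^2 - 0.942399999999999*u - 13.832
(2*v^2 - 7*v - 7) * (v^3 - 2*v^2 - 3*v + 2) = 2*v^5 - 11*v^4 + v^3 + 39*v^2 + 7*v - 14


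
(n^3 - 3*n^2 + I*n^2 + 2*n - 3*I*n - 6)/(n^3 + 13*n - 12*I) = (n^2 + n*(-3 + 2*I) - 6*I)/(n^2 + I*n + 12)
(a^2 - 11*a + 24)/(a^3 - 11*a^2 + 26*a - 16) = (a - 3)/(a^2 - 3*a + 2)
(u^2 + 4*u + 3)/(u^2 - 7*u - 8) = (u + 3)/(u - 8)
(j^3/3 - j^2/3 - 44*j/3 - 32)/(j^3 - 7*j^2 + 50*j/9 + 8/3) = 3*(j^3 - j^2 - 44*j - 96)/(9*j^3 - 63*j^2 + 50*j + 24)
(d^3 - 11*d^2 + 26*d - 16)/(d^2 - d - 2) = (d^2 - 9*d + 8)/(d + 1)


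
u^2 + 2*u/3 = u*(u + 2/3)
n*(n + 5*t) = n^2 + 5*n*t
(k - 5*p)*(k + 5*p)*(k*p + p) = k^3*p + k^2*p - 25*k*p^3 - 25*p^3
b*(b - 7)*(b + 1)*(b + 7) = b^4 + b^3 - 49*b^2 - 49*b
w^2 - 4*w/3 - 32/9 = (w - 8/3)*(w + 4/3)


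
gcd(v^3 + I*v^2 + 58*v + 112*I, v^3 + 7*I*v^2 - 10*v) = v + 2*I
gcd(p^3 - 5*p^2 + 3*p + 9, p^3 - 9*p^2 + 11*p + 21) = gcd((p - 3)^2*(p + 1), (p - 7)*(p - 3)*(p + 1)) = p^2 - 2*p - 3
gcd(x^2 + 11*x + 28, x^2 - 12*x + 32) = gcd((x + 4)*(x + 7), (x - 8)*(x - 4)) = 1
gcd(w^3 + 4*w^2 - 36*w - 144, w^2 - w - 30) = w - 6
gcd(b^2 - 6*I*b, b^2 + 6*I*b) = b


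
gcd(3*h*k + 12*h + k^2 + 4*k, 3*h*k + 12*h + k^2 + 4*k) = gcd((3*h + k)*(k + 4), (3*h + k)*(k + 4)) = 3*h*k + 12*h + k^2 + 4*k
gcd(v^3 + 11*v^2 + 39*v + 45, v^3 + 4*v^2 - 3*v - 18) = v^2 + 6*v + 9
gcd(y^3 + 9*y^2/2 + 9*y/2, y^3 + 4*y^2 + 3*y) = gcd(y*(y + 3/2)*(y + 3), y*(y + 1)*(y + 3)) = y^2 + 3*y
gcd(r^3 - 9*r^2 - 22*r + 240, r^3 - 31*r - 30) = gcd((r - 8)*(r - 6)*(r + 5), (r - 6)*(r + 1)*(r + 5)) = r^2 - r - 30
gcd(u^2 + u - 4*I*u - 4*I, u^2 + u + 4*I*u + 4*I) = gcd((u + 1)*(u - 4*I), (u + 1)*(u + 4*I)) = u + 1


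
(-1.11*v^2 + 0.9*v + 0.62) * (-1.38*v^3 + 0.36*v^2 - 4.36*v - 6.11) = 1.5318*v^5 - 1.6416*v^4 + 4.308*v^3 + 3.0813*v^2 - 8.2022*v - 3.7882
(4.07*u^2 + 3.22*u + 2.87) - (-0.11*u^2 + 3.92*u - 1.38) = 4.18*u^2 - 0.7*u + 4.25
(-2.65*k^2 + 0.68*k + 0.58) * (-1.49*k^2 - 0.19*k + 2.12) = 3.9485*k^4 - 0.5097*k^3 - 6.6114*k^2 + 1.3314*k + 1.2296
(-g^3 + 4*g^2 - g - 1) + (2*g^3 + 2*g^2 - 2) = g^3 + 6*g^2 - g - 3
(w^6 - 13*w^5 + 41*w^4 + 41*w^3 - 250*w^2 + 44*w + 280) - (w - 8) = w^6 - 13*w^5 + 41*w^4 + 41*w^3 - 250*w^2 + 43*w + 288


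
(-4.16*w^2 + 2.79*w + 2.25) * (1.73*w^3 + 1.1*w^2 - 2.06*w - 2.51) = -7.1968*w^5 + 0.250699999999999*w^4 + 15.5311*w^3 + 7.1692*w^2 - 11.6379*w - 5.6475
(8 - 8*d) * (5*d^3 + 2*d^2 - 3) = -40*d^4 + 24*d^3 + 16*d^2 + 24*d - 24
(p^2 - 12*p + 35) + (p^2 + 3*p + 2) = 2*p^2 - 9*p + 37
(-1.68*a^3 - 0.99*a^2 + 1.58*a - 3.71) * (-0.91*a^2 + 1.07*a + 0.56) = 1.5288*a^5 - 0.8967*a^4 - 3.4379*a^3 + 4.5123*a^2 - 3.0849*a - 2.0776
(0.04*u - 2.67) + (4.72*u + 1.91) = 4.76*u - 0.76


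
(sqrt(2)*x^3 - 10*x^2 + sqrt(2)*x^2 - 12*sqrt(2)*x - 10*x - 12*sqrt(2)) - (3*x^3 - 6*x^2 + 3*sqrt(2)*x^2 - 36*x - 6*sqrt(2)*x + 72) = -3*x^3 + sqrt(2)*x^3 - 4*x^2 - 2*sqrt(2)*x^2 - 6*sqrt(2)*x + 26*x - 72 - 12*sqrt(2)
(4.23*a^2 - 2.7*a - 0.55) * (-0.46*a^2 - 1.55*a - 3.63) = -1.9458*a^4 - 5.3145*a^3 - 10.9169*a^2 + 10.6535*a + 1.9965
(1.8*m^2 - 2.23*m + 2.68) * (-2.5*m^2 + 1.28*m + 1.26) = -4.5*m^4 + 7.879*m^3 - 7.2864*m^2 + 0.6206*m + 3.3768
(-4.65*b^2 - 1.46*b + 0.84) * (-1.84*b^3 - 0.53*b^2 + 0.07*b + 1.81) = 8.556*b^5 + 5.1509*b^4 - 1.0973*b^3 - 8.9639*b^2 - 2.5838*b + 1.5204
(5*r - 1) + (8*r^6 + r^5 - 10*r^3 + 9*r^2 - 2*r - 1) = 8*r^6 + r^5 - 10*r^3 + 9*r^2 + 3*r - 2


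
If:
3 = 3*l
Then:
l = 1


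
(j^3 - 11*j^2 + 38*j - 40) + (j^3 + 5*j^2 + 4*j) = 2*j^3 - 6*j^2 + 42*j - 40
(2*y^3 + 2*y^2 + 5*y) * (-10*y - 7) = -20*y^4 - 34*y^3 - 64*y^2 - 35*y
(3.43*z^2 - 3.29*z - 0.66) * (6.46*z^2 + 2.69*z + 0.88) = 22.1578*z^4 - 12.0267*z^3 - 10.0953*z^2 - 4.6706*z - 0.5808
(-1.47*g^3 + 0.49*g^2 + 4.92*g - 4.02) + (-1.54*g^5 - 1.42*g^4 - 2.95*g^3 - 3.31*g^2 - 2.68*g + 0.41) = -1.54*g^5 - 1.42*g^4 - 4.42*g^3 - 2.82*g^2 + 2.24*g - 3.61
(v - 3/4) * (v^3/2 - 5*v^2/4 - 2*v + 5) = v^4/2 - 13*v^3/8 - 17*v^2/16 + 13*v/2 - 15/4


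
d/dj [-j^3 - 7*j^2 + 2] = j*(-3*j - 14)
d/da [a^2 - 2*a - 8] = 2*a - 2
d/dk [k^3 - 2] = 3*k^2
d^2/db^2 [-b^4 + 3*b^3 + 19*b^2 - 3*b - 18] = -12*b^2 + 18*b + 38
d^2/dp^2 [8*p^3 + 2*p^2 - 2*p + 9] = 48*p + 4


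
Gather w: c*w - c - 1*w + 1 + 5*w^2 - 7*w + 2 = -c + 5*w^2 + w*(c - 8) + 3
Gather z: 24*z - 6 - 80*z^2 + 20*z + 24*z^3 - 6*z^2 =24*z^3 - 86*z^2 + 44*z - 6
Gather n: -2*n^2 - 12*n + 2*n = -2*n^2 - 10*n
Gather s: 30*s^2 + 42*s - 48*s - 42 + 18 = 30*s^2 - 6*s - 24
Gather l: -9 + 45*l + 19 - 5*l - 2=40*l + 8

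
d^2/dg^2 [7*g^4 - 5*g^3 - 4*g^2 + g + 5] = 84*g^2 - 30*g - 8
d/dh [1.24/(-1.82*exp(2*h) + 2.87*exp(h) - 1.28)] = (4.5136*exp(h) - 3.5588)*exp(h)/(1.82*exp(2*h) - 2.87*exp(h) + 1.28)^2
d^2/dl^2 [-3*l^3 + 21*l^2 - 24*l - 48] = 42 - 18*l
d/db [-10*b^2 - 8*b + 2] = -20*b - 8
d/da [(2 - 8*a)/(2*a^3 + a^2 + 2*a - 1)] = 4*(8*a^3 - a^2 - a + 1)/(4*a^6 + 4*a^5 + 9*a^4 + 2*a^2 - 4*a + 1)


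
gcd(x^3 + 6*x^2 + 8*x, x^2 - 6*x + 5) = 1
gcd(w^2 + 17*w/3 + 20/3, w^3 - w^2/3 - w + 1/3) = 1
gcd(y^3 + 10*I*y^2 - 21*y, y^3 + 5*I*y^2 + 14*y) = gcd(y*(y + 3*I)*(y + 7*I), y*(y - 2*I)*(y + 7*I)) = y^2 + 7*I*y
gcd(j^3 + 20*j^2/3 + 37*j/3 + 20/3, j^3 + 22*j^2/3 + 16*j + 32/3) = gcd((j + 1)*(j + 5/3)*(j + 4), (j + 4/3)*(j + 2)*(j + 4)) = j + 4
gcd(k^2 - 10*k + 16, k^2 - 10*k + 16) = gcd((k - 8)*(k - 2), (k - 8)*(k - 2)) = k^2 - 10*k + 16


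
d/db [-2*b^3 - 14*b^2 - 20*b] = -6*b^2 - 28*b - 20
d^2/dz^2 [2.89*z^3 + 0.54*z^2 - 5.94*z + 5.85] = 17.34*z + 1.08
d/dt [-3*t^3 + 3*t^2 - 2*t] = -9*t^2 + 6*t - 2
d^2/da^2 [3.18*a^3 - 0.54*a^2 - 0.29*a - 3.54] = 19.08*a - 1.08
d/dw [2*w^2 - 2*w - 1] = 4*w - 2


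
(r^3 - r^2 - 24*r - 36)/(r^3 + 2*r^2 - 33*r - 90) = (r + 2)/(r + 5)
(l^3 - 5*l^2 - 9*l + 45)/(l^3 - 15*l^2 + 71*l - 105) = (l + 3)/(l - 7)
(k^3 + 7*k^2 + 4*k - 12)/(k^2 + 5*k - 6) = k + 2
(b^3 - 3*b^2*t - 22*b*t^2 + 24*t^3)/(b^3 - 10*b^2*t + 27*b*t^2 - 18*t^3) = (-b - 4*t)/(-b + 3*t)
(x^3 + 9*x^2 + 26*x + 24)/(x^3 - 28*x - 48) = (x + 3)/(x - 6)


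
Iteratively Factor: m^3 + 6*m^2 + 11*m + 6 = (m + 1)*(m^2 + 5*m + 6) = (m + 1)*(m + 2)*(m + 3)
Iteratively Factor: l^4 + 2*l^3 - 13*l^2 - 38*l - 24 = (l + 1)*(l^3 + l^2 - 14*l - 24) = (l + 1)*(l + 2)*(l^2 - l - 12) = (l + 1)*(l + 2)*(l + 3)*(l - 4)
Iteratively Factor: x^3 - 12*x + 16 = (x - 2)*(x^2 + 2*x - 8) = (x - 2)*(x + 4)*(x - 2)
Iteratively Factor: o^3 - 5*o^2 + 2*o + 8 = (o - 4)*(o^2 - o - 2) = (o - 4)*(o + 1)*(o - 2)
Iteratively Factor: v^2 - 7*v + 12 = (v - 3)*(v - 4)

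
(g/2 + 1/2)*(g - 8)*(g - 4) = g^3/2 - 11*g^2/2 + 10*g + 16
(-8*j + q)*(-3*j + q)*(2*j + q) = 48*j^3 + 2*j^2*q - 9*j*q^2 + q^3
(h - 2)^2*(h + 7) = h^3 + 3*h^2 - 24*h + 28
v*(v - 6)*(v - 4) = v^3 - 10*v^2 + 24*v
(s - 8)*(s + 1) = s^2 - 7*s - 8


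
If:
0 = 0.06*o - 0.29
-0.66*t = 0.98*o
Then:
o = 4.83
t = -7.18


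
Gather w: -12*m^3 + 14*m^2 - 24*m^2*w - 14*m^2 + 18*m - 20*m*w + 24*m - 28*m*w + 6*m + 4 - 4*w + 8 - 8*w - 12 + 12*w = -12*m^3 + 48*m + w*(-24*m^2 - 48*m)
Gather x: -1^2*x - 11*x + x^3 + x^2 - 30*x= x^3 + x^2 - 42*x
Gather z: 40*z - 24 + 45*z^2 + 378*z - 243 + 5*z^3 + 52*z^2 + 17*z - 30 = 5*z^3 + 97*z^2 + 435*z - 297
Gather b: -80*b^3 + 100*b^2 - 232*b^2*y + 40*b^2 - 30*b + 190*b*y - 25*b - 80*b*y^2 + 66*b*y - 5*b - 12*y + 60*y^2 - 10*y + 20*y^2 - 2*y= -80*b^3 + b^2*(140 - 232*y) + b*(-80*y^2 + 256*y - 60) + 80*y^2 - 24*y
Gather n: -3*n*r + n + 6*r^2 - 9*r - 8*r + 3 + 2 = n*(1 - 3*r) + 6*r^2 - 17*r + 5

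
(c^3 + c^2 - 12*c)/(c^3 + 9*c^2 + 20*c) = (c - 3)/(c + 5)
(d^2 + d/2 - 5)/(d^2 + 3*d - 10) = (d + 5/2)/(d + 5)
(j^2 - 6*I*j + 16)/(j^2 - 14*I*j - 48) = (j + 2*I)/(j - 6*I)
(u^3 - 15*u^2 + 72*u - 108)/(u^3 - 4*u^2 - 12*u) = (u^2 - 9*u + 18)/(u*(u + 2))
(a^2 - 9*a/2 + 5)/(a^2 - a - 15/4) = 2*(a - 2)/(2*a + 3)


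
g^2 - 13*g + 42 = (g - 7)*(g - 6)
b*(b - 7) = b^2 - 7*b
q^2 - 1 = (q - 1)*(q + 1)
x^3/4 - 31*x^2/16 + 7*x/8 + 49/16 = (x/4 + 1/4)*(x - 7)*(x - 7/4)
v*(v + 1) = v^2 + v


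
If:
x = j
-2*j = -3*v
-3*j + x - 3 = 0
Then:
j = -3/2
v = -1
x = -3/2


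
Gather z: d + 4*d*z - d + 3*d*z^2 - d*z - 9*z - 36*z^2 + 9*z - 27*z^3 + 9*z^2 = 3*d*z - 27*z^3 + z^2*(3*d - 27)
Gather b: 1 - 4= -3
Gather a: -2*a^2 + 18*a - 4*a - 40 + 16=-2*a^2 + 14*a - 24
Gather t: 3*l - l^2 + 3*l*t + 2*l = -l^2 + 3*l*t + 5*l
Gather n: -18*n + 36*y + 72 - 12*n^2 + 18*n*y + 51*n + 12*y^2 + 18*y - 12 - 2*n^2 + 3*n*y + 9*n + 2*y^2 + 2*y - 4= -14*n^2 + n*(21*y + 42) + 14*y^2 + 56*y + 56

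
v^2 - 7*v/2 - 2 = (v - 4)*(v + 1/2)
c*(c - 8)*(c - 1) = c^3 - 9*c^2 + 8*c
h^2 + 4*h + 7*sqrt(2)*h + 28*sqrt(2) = (h + 4)*(h + 7*sqrt(2))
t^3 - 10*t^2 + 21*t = t*(t - 7)*(t - 3)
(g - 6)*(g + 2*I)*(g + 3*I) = g^3 - 6*g^2 + 5*I*g^2 - 6*g - 30*I*g + 36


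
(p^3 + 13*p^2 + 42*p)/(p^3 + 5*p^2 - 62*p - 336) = p/(p - 8)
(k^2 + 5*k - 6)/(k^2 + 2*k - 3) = (k + 6)/(k + 3)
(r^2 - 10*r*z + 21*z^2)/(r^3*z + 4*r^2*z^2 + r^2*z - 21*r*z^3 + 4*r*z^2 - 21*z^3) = (r - 7*z)/(z*(r^2 + 7*r*z + r + 7*z))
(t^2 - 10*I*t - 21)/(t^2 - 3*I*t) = (t - 7*I)/t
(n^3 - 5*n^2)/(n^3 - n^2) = (n - 5)/(n - 1)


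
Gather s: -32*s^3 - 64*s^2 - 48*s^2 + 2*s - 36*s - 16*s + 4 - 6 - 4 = -32*s^3 - 112*s^2 - 50*s - 6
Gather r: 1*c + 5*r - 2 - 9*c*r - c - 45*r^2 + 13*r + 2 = -45*r^2 + r*(18 - 9*c)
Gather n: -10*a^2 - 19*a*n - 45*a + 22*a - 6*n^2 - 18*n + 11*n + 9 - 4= -10*a^2 - 23*a - 6*n^2 + n*(-19*a - 7) + 5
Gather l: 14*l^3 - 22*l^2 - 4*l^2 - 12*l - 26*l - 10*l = 14*l^3 - 26*l^2 - 48*l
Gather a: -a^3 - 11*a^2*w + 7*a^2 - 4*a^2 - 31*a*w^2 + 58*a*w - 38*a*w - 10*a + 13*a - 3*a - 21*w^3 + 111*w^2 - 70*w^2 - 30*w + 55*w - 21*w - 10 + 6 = -a^3 + a^2*(3 - 11*w) + a*(-31*w^2 + 20*w) - 21*w^3 + 41*w^2 + 4*w - 4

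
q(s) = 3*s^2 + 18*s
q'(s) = 6*s + 18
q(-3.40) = -26.52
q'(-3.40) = -2.40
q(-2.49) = -26.22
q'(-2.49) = 3.06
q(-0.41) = -6.88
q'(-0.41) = 15.54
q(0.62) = 12.31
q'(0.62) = 21.72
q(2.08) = 50.42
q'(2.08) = 30.48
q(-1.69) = -21.85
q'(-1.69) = 7.86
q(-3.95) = -24.29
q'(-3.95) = -5.70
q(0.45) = 8.71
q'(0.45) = 20.70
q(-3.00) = -27.00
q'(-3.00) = 0.00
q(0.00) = 0.00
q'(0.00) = 18.00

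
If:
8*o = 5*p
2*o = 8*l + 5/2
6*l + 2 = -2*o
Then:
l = -9/28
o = -1/28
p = -2/35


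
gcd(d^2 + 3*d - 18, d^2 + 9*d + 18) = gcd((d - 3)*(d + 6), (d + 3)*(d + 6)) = d + 6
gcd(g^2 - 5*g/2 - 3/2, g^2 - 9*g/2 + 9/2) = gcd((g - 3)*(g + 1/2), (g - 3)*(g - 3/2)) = g - 3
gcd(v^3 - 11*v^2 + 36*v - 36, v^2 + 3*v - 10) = v - 2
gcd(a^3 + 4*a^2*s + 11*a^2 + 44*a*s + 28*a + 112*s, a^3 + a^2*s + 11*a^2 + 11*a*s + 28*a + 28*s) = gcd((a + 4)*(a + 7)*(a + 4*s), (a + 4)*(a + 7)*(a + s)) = a^2 + 11*a + 28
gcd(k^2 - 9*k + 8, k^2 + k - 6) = 1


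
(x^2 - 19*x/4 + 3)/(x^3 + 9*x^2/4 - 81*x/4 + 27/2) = (x - 4)/(x^2 + 3*x - 18)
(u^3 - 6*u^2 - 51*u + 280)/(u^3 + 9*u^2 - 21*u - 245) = (u - 8)/(u + 7)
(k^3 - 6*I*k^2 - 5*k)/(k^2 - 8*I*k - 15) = k*(k - I)/(k - 3*I)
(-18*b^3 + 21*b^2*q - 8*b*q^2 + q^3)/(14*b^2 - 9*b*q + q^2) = (9*b^2 - 6*b*q + q^2)/(-7*b + q)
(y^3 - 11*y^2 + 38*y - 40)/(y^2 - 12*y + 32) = (y^2 - 7*y + 10)/(y - 8)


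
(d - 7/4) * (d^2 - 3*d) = d^3 - 19*d^2/4 + 21*d/4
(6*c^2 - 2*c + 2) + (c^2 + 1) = 7*c^2 - 2*c + 3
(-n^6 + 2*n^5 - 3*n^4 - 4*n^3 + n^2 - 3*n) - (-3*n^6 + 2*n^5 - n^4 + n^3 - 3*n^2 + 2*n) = 2*n^6 - 2*n^4 - 5*n^3 + 4*n^2 - 5*n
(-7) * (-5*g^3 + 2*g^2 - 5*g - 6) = 35*g^3 - 14*g^2 + 35*g + 42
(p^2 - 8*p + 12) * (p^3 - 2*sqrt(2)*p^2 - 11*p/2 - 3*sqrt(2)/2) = p^5 - 8*p^4 - 2*sqrt(2)*p^4 + 13*p^3/2 + 16*sqrt(2)*p^3 - 51*sqrt(2)*p^2/2 + 44*p^2 - 66*p + 12*sqrt(2)*p - 18*sqrt(2)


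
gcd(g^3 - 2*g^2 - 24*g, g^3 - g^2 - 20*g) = g^2 + 4*g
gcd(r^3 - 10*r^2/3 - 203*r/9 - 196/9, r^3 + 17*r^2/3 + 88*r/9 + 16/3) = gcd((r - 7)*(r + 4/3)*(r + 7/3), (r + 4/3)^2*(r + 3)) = r + 4/3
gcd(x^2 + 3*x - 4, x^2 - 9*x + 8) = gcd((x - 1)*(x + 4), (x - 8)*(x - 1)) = x - 1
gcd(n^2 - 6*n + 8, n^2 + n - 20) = n - 4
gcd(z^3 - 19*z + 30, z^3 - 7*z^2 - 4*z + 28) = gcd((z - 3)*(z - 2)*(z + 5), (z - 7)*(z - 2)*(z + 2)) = z - 2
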